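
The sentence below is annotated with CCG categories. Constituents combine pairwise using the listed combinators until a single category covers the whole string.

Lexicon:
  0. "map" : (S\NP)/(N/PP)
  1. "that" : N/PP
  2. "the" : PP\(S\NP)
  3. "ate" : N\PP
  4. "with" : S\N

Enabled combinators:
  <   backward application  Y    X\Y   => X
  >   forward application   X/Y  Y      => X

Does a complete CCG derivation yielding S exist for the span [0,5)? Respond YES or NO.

YES

[0,5] S   <
  [0,4] N   <
    [0,3] PP   <
      [0,2] S\NP   >
        [0,1] "map" : (S\NP)/(N/PP)
        [1,2] "that" : N/PP
      [2,3] "the" : PP\(S\NP)
    [3,4] "ate" : N\PP
  [4,5] "with" : S\N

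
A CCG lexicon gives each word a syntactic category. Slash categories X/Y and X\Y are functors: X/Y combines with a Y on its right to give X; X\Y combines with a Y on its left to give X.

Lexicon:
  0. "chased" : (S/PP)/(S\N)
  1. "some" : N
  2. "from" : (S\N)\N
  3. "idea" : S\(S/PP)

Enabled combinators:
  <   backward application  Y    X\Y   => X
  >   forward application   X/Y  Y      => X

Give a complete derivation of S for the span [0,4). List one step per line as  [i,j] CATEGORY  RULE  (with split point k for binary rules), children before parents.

[0,4] S   <
  [0,3] S/PP   >
    [0,1] "chased" : (S/PP)/(S\N)
    [1,3] S\N   <
      [1,2] "some" : N
      [2,3] "from" : (S\N)\N
  [3,4] "idea" : S\(S/PP)

[0,1] (S/PP)/(S\N)  lex  "chased"
[1,2] N  lex  "some"
[2,3] (S\N)\N  lex  "from"
[1,3] S\N  <  k=2
[0,3] S/PP  >  k=1
[3,4] S\(S/PP)  lex  "idea"
[0,4] S  <  k=3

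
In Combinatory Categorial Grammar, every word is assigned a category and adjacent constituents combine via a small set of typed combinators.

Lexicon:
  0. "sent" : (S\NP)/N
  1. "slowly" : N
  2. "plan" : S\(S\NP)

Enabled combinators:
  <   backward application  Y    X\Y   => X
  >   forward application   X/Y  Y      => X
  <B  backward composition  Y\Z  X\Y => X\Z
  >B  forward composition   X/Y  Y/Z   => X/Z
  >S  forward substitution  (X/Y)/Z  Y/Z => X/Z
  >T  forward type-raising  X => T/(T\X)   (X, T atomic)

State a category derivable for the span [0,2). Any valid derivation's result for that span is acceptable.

[0,3] S   <
  [0,2] S\NP   >
    [0,1] "sent" : (S\NP)/N
    [1,2] "slowly" : N
  [2,3] "plan" : S\(S\NP)

S\NP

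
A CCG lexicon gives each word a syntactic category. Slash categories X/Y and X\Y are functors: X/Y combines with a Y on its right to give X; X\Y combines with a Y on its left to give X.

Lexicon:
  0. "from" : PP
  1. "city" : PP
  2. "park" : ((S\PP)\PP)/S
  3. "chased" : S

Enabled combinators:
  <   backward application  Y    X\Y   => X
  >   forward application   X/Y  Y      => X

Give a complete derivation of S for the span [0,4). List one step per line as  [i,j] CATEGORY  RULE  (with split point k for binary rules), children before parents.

[0,4] S   <
  [0,1] "from" : PP
  [1,4] S\PP   <
    [1,2] "city" : PP
    [2,4] (S\PP)\PP   >
      [2,3] "park" : ((S\PP)\PP)/S
      [3,4] "chased" : S

[0,1] PP  lex  "from"
[1,2] PP  lex  "city"
[2,3] ((S\PP)\PP)/S  lex  "park"
[3,4] S  lex  "chased"
[2,4] (S\PP)\PP  >  k=3
[1,4] S\PP  <  k=2
[0,4] S  <  k=1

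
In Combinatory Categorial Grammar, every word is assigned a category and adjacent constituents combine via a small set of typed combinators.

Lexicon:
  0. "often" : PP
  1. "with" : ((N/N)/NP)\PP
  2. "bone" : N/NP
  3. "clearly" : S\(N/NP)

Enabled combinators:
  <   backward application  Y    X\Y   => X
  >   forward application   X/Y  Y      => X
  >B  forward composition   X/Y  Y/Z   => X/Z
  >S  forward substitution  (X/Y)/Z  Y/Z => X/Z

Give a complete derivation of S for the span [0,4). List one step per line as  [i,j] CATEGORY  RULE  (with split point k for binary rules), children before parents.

[0,4] S   <
  [0,3] N/NP   >S
    [0,2] (N/N)/NP   <
      [0,1] "often" : PP
      [1,2] "with" : ((N/N)/NP)\PP
    [2,3] "bone" : N/NP
  [3,4] "clearly" : S\(N/NP)

[0,1] PP  lex  "often"
[1,2] ((N/N)/NP)\PP  lex  "with"
[0,2] (N/N)/NP  <  k=1
[2,3] N/NP  lex  "bone"
[0,3] N/NP  >S  k=2
[3,4] S\(N/NP)  lex  "clearly"
[0,4] S  <  k=3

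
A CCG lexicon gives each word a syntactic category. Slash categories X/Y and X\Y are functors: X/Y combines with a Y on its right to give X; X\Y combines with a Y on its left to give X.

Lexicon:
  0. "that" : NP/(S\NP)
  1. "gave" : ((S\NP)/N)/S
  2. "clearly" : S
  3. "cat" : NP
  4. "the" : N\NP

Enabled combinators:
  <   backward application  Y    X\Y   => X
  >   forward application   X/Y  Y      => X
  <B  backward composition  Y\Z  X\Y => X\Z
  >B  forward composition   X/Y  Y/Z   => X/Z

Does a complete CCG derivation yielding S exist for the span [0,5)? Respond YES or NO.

NP/(S\NP) ((S\NP)/N)/S S NP N\NP
CKY chart[0,5] = {NP}; S ∉ chart

NO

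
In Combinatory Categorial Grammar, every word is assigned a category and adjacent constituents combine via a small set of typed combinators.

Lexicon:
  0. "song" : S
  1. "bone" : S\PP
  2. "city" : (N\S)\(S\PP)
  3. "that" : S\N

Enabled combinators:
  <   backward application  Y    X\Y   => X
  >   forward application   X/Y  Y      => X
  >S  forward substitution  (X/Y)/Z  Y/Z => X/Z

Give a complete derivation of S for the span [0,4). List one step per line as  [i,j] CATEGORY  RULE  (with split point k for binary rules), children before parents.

[0,4] S   <
  [0,3] N   <
    [0,1] "song" : S
    [1,3] N\S   <
      [1,2] "bone" : S\PP
      [2,3] "city" : (N\S)\(S\PP)
  [3,4] "that" : S\N

[0,1] S  lex  "song"
[1,2] S\PP  lex  "bone"
[2,3] (N\S)\(S\PP)  lex  "city"
[1,3] N\S  <  k=2
[0,3] N  <  k=1
[3,4] S\N  lex  "that"
[0,4] S  <  k=3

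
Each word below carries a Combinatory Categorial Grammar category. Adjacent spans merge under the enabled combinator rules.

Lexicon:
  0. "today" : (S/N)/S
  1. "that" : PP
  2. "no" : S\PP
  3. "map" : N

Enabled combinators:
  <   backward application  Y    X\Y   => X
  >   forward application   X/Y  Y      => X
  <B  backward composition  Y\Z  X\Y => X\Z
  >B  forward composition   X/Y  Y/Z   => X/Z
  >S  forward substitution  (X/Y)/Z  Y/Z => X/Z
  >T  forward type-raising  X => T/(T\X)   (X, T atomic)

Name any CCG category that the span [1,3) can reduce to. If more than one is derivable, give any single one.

S

[0,4] S   >
  [0,3] S/N   >
    [0,1] "today" : (S/N)/S
    [1,3] S   >
      [1,2] S/(S\PP)   >T
        [1,2] "that" : PP
      [2,3] "no" : S\PP
  [3,4] "map" : N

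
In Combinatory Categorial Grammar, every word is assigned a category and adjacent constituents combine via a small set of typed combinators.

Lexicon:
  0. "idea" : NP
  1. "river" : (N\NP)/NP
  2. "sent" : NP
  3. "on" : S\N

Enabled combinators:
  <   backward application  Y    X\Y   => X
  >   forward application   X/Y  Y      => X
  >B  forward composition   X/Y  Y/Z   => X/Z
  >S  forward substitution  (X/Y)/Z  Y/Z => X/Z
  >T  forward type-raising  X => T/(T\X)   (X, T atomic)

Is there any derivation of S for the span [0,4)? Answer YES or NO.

[0,4] S   <
  [0,3] N   <
    [0,1] "idea" : NP
    [1,3] N\NP   >
      [1,2] "river" : (N\NP)/NP
      [2,3] "sent" : NP
  [3,4] "on" : S\N

YES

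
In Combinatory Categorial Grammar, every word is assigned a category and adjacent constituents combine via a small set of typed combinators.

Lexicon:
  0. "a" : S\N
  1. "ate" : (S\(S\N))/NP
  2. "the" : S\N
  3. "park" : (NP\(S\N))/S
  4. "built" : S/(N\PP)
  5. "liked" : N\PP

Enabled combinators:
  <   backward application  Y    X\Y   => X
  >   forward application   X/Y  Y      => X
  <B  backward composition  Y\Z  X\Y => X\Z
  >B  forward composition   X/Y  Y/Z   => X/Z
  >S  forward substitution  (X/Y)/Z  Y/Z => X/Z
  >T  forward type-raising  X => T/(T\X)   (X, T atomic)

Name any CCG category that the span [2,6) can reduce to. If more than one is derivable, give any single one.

[0,6] S   <
  [0,1] "a" : S\N
  [1,6] S\(S\N)   >
    [1,2] "ate" : (S\(S\N))/NP
    [2,6] NP   <
      [2,3] "the" : S\N
      [3,6] NP\(S\N)   >
        [3,4] "park" : (NP\(S\N))/S
        [4,6] S   >
          [4,5] "built" : S/(N\PP)
          [5,6] "liked" : N\PP

NP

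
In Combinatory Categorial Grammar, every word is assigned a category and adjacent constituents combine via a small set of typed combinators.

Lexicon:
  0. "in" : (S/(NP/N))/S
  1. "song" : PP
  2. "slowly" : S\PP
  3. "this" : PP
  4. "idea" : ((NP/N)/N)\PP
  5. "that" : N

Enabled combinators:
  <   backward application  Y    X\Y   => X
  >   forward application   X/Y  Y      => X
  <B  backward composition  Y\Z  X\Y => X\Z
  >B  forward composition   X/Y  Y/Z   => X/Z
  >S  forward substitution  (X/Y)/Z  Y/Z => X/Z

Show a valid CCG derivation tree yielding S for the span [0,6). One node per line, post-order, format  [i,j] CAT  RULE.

[0,6] S   >
  [0,3] S/(NP/N)   >
    [0,1] "in" : (S/(NP/N))/S
    [1,3] S   <
      [1,2] "song" : PP
      [2,3] "slowly" : S\PP
  [3,6] NP/N   >
    [3,5] (NP/N)/N   <
      [3,4] "this" : PP
      [4,5] "idea" : ((NP/N)/N)\PP
    [5,6] "that" : N

[0,1] (S/(NP/N))/S  lex  "in"
[1,2] PP  lex  "song"
[2,3] S\PP  lex  "slowly"
[1,3] S  <  k=2
[0,3] S/(NP/N)  >  k=1
[3,4] PP  lex  "this"
[4,5] ((NP/N)/N)\PP  lex  "idea"
[3,5] (NP/N)/N  <  k=4
[5,6] N  lex  "that"
[3,6] NP/N  >  k=5
[0,6] S  >  k=3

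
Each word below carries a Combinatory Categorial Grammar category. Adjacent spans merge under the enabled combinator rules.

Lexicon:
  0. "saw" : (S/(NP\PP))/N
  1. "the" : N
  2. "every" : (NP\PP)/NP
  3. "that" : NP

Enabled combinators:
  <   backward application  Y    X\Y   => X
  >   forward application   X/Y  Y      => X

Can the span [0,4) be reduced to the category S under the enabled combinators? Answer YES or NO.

YES

[0,4] S   >
  [0,2] S/(NP\PP)   >
    [0,1] "saw" : (S/(NP\PP))/N
    [1,2] "the" : N
  [2,4] NP\PP   >
    [2,3] "every" : (NP\PP)/NP
    [3,4] "that" : NP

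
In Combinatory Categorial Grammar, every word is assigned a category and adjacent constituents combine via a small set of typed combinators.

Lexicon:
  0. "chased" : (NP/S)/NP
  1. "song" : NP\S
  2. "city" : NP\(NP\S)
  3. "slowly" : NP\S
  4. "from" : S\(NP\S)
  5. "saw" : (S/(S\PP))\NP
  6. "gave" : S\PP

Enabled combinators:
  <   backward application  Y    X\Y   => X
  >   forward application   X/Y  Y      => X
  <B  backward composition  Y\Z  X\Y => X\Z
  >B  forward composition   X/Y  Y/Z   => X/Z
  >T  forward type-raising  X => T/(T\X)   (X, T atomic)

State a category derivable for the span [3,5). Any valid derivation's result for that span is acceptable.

S

[0,7] S   >
  [0,6] S/(S\PP)   <
    [0,5] NP   >
      [0,3] NP/S   >
        [0,1] "chased" : (NP/S)/NP
        [1,3] NP   <
          [1,2] "song" : NP\S
          [2,3] "city" : NP\(NP\S)
      [3,5] S   <
        [3,4] "slowly" : NP\S
        [4,5] "from" : S\(NP\S)
    [5,6] "saw" : (S/(S\PP))\NP
  [6,7] "gave" : S\PP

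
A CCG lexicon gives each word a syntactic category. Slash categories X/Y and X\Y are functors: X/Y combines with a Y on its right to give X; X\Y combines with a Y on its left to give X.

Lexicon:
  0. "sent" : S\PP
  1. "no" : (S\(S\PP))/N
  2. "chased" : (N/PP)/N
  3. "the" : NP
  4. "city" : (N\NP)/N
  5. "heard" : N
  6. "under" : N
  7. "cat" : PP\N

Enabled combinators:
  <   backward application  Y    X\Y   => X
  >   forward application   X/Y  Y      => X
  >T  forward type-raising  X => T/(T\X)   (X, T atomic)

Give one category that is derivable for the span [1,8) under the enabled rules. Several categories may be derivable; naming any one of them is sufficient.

[0,8] S   <
  [0,1] "sent" : S\PP
  [1,8] S\(S\PP)   >
    [1,2] "no" : (S\(S\PP))/N
    [2,8] N   >
      [2,6] N/PP   >
        [2,3] "chased" : (N/PP)/N
        [3,6] N   <
          [3,4] "the" : NP
          [4,6] N\NP   >
            [4,5] "city" : (N\NP)/N
            [5,6] "heard" : N
      [6,8] PP   <
        [6,7] "under" : N
        [7,8] "cat" : PP\N

S\(S\PP)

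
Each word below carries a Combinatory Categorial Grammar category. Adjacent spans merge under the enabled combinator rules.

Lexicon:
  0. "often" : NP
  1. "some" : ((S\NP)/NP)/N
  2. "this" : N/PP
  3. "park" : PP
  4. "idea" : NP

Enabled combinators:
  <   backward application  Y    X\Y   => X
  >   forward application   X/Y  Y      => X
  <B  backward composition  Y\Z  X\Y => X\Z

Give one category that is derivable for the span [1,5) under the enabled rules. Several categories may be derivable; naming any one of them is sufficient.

S\NP

[0,5] S   <
  [0,1] "often" : NP
  [1,5] S\NP   >
    [1,4] (S\NP)/NP   >
      [1,2] "some" : ((S\NP)/NP)/N
      [2,4] N   >
        [2,3] "this" : N/PP
        [3,4] "park" : PP
    [4,5] "idea" : NP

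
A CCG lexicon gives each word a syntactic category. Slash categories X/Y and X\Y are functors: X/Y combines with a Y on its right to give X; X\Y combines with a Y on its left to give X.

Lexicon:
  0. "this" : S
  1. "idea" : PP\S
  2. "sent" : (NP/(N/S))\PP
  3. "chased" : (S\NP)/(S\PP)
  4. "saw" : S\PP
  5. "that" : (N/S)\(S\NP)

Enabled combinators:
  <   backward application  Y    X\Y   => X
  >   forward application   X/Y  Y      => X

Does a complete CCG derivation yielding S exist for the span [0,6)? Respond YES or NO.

NO

S PP\S (NP/(N/S))\PP (S\NP)/(S\PP) S\PP (N/S)\(S\NP)
CKY chart[0,6] = {NP}; S ∉ chart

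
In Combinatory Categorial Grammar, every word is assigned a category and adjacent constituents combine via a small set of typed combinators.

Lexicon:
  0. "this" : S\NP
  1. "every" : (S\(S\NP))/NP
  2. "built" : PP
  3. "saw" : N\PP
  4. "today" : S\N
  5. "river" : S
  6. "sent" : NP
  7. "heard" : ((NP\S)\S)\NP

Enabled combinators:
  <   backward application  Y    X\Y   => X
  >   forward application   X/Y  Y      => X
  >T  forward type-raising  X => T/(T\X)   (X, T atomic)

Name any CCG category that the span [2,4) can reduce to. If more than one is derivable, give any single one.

N

[0,8] S   <
  [0,1] "this" : S\NP
  [1,8] S\(S\NP)   >
    [1,2] "every" : (S\(S\NP))/NP
    [2,8] NP   <
      [2,5] S   <
        [2,4] N   >
          [2,3] N/(N\PP)   >T
            [2,3] "built" : PP
          [3,4] "saw" : N\PP
        [4,5] "today" : S\N
      [5,8] NP\S   <
        [5,6] "river" : S
        [6,8] (NP\S)\S   <
          [6,7] "sent" : NP
          [7,8] "heard" : ((NP\S)\S)\NP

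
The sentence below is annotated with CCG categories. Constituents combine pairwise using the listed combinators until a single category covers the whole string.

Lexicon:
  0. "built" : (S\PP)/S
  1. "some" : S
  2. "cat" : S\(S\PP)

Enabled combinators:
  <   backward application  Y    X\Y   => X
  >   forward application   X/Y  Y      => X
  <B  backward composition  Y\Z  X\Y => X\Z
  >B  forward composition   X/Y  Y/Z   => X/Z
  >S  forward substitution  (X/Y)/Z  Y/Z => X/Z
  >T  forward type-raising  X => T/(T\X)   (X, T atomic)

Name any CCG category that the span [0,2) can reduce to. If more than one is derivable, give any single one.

[0,3] S   <
  [0,2] S\PP   >
    [0,1] "built" : (S\PP)/S
    [1,2] "some" : S
  [2,3] "cat" : S\(S\PP)

S\PP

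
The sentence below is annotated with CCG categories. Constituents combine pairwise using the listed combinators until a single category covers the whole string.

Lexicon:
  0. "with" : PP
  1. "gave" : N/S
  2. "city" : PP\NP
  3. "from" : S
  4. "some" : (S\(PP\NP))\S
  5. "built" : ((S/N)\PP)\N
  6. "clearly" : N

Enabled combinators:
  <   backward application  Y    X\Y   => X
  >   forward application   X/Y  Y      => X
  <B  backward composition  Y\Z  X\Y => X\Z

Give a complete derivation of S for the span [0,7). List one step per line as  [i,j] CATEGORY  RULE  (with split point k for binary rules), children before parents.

[0,1] PP  lex  "with"
[1,2] N/S  lex  "gave"
[2,3] PP\NP  lex  "city"
[3,4] S  lex  "from"
[4,5] (S\(PP\NP))\S  lex  "some"
[3,5] S\(PP\NP)  <  k=4
[2,5] S  <  k=3
[1,5] N  >  k=2
[5,6] ((S/N)\PP)\N  lex  "built"
[1,6] (S/N)\PP  <  k=5
[0,6] S/N  <  k=1
[6,7] N  lex  "clearly"
[0,7] S  >  k=6

[0,7] S   >
  [0,6] S/N   <
    [0,1] "with" : PP
    [1,6] (S/N)\PP   <
      [1,5] N   >
        [1,2] "gave" : N/S
        [2,5] S   <
          [2,3] "city" : PP\NP
          [3,5] S\(PP\NP)   <
            [3,4] "from" : S
            [4,5] "some" : (S\(PP\NP))\S
      [5,6] "built" : ((S/N)\PP)\N
  [6,7] "clearly" : N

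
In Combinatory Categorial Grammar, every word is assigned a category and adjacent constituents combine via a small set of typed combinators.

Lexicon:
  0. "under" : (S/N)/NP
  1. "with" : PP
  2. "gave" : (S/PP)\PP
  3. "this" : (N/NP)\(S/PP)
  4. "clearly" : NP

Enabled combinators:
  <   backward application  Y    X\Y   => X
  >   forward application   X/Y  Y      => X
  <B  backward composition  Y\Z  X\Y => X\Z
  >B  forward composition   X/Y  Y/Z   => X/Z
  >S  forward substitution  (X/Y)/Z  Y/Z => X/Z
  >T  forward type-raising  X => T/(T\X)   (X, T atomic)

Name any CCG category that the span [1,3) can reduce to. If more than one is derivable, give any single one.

S/PP

[0,5] S   >
  [0,4] S/NP   >S
    [0,1] "under" : (S/N)/NP
    [1,4] N/NP   <
      [1,3] S/PP   <
        [1,2] "with" : PP
        [2,3] "gave" : (S/PP)\PP
      [3,4] "this" : (N/NP)\(S/PP)
  [4,5] "clearly" : NP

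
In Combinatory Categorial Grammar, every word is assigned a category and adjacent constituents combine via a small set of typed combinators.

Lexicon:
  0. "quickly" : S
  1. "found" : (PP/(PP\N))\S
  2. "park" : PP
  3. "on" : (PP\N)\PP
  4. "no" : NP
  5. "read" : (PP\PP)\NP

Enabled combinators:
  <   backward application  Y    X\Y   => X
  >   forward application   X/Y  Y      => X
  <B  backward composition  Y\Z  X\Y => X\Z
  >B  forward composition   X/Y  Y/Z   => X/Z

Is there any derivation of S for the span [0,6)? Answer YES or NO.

S (PP/(PP\N))\S PP (PP\N)\PP NP (PP\PP)\NP
CKY chart[0,6] = {PP}; S ∉ chart

NO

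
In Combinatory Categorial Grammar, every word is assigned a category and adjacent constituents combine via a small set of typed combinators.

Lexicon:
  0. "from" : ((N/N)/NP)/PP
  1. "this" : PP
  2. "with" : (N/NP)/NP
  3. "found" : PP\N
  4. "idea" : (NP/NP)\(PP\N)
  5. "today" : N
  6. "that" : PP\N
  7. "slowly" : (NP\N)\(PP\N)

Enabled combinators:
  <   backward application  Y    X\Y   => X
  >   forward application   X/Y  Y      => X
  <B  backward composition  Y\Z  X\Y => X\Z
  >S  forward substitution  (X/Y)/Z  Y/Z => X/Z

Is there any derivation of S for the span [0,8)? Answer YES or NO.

NO

((N/N)/NP)/PP PP (N/NP)/NP PP\N (NP/NP)\(PP\N) N PP\N (NP\N)\(PP\N)
CKY chart[0,8] = {N, N/NP}; S ∉ chart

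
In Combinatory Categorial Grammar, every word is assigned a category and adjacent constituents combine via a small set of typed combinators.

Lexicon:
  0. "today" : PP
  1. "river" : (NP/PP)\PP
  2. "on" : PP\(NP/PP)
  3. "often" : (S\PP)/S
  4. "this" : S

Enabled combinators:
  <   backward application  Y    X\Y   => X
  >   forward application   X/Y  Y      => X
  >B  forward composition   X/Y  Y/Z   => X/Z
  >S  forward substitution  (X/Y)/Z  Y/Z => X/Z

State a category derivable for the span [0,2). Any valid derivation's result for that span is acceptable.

NP/PP

[0,5] S   <
  [0,3] PP   <
    [0,2] NP/PP   <
      [0,1] "today" : PP
      [1,2] "river" : (NP/PP)\PP
    [2,3] "on" : PP\(NP/PP)
  [3,5] S\PP   >
    [3,4] "often" : (S\PP)/S
    [4,5] "this" : S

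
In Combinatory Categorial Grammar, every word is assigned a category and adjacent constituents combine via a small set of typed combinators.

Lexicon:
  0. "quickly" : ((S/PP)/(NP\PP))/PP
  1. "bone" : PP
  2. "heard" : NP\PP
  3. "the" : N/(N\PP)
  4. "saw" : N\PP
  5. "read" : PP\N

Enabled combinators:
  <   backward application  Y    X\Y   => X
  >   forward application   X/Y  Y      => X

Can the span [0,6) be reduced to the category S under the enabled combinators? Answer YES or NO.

YES

[0,6] S   >
  [0,3] S/PP   >
    [0,2] (S/PP)/(NP\PP)   >
      [0,1] "quickly" : ((S/PP)/(NP\PP))/PP
      [1,2] "bone" : PP
    [2,3] "heard" : NP\PP
  [3,6] PP   <
    [3,5] N   >
      [3,4] "the" : N/(N\PP)
      [4,5] "saw" : N\PP
    [5,6] "read" : PP\N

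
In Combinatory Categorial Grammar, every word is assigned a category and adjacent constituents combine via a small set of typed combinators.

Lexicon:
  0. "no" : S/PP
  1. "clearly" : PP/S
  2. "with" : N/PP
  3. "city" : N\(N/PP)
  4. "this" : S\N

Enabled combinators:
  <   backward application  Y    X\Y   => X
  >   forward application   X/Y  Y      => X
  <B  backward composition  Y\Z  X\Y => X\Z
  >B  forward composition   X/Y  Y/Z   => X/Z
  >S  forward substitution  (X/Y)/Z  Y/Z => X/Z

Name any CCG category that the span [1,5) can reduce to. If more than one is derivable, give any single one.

PP

[0,5] S   >
  [0,1] "no" : S/PP
  [1,5] PP   >
    [1,2] "clearly" : PP/S
    [2,5] S   <
      [2,4] N   <
        [2,3] "with" : N/PP
        [3,4] "city" : N\(N/PP)
      [4,5] "this" : S\N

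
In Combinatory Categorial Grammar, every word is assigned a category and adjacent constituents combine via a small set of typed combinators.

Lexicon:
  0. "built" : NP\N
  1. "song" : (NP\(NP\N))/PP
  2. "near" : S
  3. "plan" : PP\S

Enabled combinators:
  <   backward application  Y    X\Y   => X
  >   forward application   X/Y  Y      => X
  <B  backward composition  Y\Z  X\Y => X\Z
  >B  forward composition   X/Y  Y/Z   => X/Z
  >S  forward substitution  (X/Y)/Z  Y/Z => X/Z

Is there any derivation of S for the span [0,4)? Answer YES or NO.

NP\N (NP\(NP\N))/PP S PP\S
CKY chart[0,4] = {NP}; S ∉ chart

NO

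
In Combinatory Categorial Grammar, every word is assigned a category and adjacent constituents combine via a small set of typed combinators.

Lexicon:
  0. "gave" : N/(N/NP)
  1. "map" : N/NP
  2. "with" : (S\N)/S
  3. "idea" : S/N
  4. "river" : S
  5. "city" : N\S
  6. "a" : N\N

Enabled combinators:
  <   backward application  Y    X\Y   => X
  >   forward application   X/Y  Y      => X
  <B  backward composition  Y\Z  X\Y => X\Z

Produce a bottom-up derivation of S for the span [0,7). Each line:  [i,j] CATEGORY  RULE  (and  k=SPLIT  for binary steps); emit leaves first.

[0,1] N/(N/NP)  lex  "gave"
[1,2] N/NP  lex  "map"
[0,2] N  >  k=1
[2,3] (S\N)/S  lex  "with"
[3,4] S/N  lex  "idea"
[4,5] S  lex  "river"
[5,6] N\S  lex  "city"
[6,7] N\N  lex  "a"
[5,7] N\S  <B  k=6
[4,7] N  <  k=5
[3,7] S  >  k=4
[2,7] S\N  >  k=3
[0,7] S  <  k=2

[0,7] S   <
  [0,2] N   >
    [0,1] "gave" : N/(N/NP)
    [1,2] "map" : N/NP
  [2,7] S\N   >
    [2,3] "with" : (S\N)/S
    [3,7] S   >
      [3,4] "idea" : S/N
      [4,7] N   <
        [4,5] "river" : S
        [5,7] N\S   <B
          [5,6] "city" : N\S
          [6,7] "a" : N\N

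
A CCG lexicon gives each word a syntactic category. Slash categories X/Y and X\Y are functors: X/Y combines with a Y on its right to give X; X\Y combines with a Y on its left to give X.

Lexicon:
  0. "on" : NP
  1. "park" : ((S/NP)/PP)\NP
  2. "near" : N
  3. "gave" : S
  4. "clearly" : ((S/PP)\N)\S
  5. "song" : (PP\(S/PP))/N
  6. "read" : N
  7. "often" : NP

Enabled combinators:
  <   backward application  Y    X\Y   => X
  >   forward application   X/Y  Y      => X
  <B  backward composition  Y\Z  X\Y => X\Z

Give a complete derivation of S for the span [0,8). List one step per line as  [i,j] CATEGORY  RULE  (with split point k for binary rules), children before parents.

[0,8] S   >
  [0,7] S/NP   >
    [0,2] (S/NP)/PP   <
      [0,1] "on" : NP
      [1,2] "park" : ((S/NP)/PP)\NP
    [2,7] PP   <
      [2,5] S/PP   <
        [2,3] "near" : N
        [3,5] (S/PP)\N   <
          [3,4] "gave" : S
          [4,5] "clearly" : ((S/PP)\N)\S
      [5,7] PP\(S/PP)   >
        [5,6] "song" : (PP\(S/PP))/N
        [6,7] "read" : N
  [7,8] "often" : NP

[0,1] NP  lex  "on"
[1,2] ((S/NP)/PP)\NP  lex  "park"
[0,2] (S/NP)/PP  <  k=1
[2,3] N  lex  "near"
[3,4] S  lex  "gave"
[4,5] ((S/PP)\N)\S  lex  "clearly"
[3,5] (S/PP)\N  <  k=4
[2,5] S/PP  <  k=3
[5,6] (PP\(S/PP))/N  lex  "song"
[6,7] N  lex  "read"
[5,7] PP\(S/PP)  >  k=6
[2,7] PP  <  k=5
[0,7] S/NP  >  k=2
[7,8] NP  lex  "often"
[0,8] S  >  k=7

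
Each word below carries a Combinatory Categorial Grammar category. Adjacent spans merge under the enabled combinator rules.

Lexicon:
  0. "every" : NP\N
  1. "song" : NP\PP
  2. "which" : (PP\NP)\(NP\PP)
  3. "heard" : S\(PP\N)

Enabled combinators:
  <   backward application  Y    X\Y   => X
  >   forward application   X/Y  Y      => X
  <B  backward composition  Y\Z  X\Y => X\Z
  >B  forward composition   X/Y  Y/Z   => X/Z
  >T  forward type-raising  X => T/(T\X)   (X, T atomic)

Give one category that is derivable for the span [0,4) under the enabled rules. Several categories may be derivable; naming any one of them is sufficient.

[0,4] S   <
  [0,3] PP\N   <B
    [0,1] "every" : NP\N
    [1,3] PP\NP   <
      [1,2] "song" : NP\PP
      [2,3] "which" : (PP\NP)\(NP\PP)
  [3,4] "heard" : S\(PP\N)

S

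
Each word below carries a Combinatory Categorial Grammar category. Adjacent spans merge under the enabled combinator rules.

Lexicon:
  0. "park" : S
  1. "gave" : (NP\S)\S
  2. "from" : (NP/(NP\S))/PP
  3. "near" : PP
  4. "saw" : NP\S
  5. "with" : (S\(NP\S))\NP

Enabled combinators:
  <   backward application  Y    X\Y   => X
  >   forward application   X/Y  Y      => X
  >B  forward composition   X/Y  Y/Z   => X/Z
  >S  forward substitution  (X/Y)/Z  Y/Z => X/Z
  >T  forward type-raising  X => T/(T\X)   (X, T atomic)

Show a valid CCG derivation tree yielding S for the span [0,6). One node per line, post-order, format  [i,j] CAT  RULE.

[0,6] S   <
  [0,2] NP\S   <
    [0,1] "park" : S
    [1,2] "gave" : (NP\S)\S
  [2,6] S\(NP\S)   <
    [2,5] NP   >
      [2,4] NP/(NP\S)   >
        [2,3] "from" : (NP/(NP\S))/PP
        [3,4] "near" : PP
      [4,5] "saw" : NP\S
    [5,6] "with" : (S\(NP\S))\NP

[0,1] S  lex  "park"
[1,2] (NP\S)\S  lex  "gave"
[0,2] NP\S  <  k=1
[2,3] (NP/(NP\S))/PP  lex  "from"
[3,4] PP  lex  "near"
[2,4] NP/(NP\S)  >  k=3
[4,5] NP\S  lex  "saw"
[2,5] NP  >  k=4
[5,6] (S\(NP\S))\NP  lex  "with"
[2,6] S\(NP\S)  <  k=5
[0,6] S  <  k=2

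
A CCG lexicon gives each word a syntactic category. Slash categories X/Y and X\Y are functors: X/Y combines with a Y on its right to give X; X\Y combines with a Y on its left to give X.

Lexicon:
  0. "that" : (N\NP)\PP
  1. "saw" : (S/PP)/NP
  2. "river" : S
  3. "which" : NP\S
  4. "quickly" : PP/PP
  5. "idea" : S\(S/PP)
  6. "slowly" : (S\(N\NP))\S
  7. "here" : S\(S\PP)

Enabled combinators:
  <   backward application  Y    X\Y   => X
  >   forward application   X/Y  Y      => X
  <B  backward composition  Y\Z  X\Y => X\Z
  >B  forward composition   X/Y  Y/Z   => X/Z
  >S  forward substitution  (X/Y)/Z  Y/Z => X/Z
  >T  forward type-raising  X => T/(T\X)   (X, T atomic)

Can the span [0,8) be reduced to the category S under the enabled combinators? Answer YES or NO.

YES

[0,8] S   <
  [0,7] S\PP   <B
    [0,1] "that" : (N\NP)\PP
    [1,7] S\(N\NP)   <
      [1,6] S   <
        [1,5] S/PP   >B
          [1,4] S/PP   >
            [1,2] "saw" : (S/PP)/NP
            [2,4] NP   >
              [2,3] NP/(NP\S)   >T
                [2,3] "river" : S
              [3,4] "which" : NP\S
          [4,5] "quickly" : PP/PP
        [5,6] "idea" : S\(S/PP)
      [6,7] "slowly" : (S\(N\NP))\S
  [7,8] "here" : S\(S\PP)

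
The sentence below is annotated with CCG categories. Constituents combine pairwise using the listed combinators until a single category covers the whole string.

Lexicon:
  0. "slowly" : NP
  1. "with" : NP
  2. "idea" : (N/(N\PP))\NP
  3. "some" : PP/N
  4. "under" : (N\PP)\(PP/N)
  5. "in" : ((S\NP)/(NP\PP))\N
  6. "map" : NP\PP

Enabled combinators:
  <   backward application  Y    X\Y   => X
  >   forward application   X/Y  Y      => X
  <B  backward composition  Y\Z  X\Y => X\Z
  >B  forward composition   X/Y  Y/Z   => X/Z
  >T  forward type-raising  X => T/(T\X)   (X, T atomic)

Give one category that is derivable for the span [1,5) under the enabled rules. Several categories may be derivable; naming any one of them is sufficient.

[0,7] S   <
  [0,1] "slowly" : NP
  [1,7] S\NP   >
    [1,6] (S\NP)/(NP\PP)   <
      [1,5] N   >
        [1,3] N/(N\PP)   <
          [1,2] "with" : NP
          [2,3] "idea" : (N/(N\PP))\NP
        [3,5] N\PP   <
          [3,4] "some" : PP/N
          [4,5] "under" : (N\PP)\(PP/N)
      [5,6] "in" : ((S\NP)/(NP\PP))\N
    [6,7] "map" : NP\PP

N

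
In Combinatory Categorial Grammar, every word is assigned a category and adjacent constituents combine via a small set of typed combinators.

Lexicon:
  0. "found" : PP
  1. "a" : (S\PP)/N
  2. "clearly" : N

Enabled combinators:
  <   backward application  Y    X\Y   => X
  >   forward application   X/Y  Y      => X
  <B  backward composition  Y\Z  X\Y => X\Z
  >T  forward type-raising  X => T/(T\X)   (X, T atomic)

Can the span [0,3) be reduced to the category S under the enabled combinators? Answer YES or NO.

[0,3] S   <
  [0,1] "found" : PP
  [1,3] S\PP   >
    [1,2] "a" : (S\PP)/N
    [2,3] "clearly" : N

YES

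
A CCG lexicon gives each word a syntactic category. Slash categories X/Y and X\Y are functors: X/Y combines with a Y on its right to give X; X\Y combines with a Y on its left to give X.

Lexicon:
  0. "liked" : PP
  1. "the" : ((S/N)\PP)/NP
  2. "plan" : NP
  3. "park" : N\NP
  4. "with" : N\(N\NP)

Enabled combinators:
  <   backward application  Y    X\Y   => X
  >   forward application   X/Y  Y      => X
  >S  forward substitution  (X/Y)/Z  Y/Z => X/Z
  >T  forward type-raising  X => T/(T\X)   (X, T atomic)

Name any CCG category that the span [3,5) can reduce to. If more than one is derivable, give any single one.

[0,5] S   >
  [0,3] S/N   <
    [0,1] "liked" : PP
    [1,3] (S/N)\PP   >
      [1,2] "the" : ((S/N)\PP)/NP
      [2,3] "plan" : NP
  [3,5] N   <
    [3,4] "park" : N\NP
    [4,5] "with" : N\(N\NP)

N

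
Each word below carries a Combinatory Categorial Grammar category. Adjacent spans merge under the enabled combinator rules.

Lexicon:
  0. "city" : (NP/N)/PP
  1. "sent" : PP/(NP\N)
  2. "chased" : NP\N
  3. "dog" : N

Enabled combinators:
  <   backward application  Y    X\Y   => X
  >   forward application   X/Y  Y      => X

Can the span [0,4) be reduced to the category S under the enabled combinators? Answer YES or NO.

NO

(NP/N)/PP PP/(NP\N) NP\N N
CKY chart[0,4] = {NP}; S ∉ chart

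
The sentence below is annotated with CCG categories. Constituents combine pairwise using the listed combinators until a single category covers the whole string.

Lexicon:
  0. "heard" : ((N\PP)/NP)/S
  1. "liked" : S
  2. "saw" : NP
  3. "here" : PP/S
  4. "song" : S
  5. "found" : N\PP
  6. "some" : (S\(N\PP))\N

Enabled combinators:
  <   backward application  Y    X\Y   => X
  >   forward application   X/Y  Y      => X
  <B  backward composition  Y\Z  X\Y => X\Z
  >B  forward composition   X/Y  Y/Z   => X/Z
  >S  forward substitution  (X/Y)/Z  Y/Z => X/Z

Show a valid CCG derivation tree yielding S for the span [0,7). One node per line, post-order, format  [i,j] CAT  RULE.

[0,1] ((N\PP)/NP)/S  lex  "heard"
[1,2] S  lex  "liked"
[0,2] (N\PP)/NP  >  k=1
[2,3] NP  lex  "saw"
[0,3] N\PP  >  k=2
[3,4] PP/S  lex  "here"
[4,5] S  lex  "song"
[3,5] PP  >  k=4
[5,6] N\PP  lex  "found"
[3,6] N  <  k=5
[6,7] (S\(N\PP))\N  lex  "some"
[3,7] S\(N\PP)  <  k=6
[0,7] S  <  k=3

[0,7] S   <
  [0,3] N\PP   >
    [0,2] (N\PP)/NP   >
      [0,1] "heard" : ((N\PP)/NP)/S
      [1,2] "liked" : S
    [2,3] "saw" : NP
  [3,7] S\(N\PP)   <
    [3,6] N   <
      [3,5] PP   >
        [3,4] "here" : PP/S
        [4,5] "song" : S
      [5,6] "found" : N\PP
    [6,7] "some" : (S\(N\PP))\N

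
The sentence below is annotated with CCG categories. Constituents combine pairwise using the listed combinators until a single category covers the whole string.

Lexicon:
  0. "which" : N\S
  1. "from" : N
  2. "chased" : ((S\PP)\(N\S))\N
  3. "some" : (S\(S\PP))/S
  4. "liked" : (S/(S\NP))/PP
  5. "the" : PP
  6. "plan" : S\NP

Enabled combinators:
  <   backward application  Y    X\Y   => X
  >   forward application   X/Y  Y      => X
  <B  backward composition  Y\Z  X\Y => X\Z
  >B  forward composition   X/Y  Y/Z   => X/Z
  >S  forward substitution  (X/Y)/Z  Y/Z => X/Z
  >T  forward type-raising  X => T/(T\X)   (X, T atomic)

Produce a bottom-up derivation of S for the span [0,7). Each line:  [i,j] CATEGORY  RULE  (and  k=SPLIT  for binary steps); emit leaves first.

[0,1] N\S  lex  "which"
[1,2] N  lex  "from"
[2,3] ((S\PP)\(N\S))\N  lex  "chased"
[1,3] (S\PP)\(N\S)  <  k=2
[0,3] S\PP  <  k=1
[3,4] (S\(S\PP))/S  lex  "some"
[4,5] (S/(S\NP))/PP  lex  "liked"
[5,6] PP  lex  "the"
[4,6] S/(S\NP)  >  k=5
[6,7] S\NP  lex  "plan"
[4,7] S  >  k=6
[3,7] S\(S\PP)  >  k=4
[0,7] S  <  k=3

[0,7] S   <
  [0,3] S\PP   <
    [0,1] "which" : N\S
    [1,3] (S\PP)\(N\S)   <
      [1,2] "from" : N
      [2,3] "chased" : ((S\PP)\(N\S))\N
  [3,7] S\(S\PP)   >
    [3,4] "some" : (S\(S\PP))/S
    [4,7] S   >
      [4,6] S/(S\NP)   >
        [4,5] "liked" : (S/(S\NP))/PP
        [5,6] "the" : PP
      [6,7] "plan" : S\NP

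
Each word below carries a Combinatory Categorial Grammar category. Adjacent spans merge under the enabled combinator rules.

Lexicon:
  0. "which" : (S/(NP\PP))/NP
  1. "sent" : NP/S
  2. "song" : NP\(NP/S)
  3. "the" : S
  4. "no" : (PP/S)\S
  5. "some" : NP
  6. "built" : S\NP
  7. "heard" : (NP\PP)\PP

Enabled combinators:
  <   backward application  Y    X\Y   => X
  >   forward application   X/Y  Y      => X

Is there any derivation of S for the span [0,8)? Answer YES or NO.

[0,8] S   >
  [0,3] S/(NP\PP)   >
    [0,1] "which" : (S/(NP\PP))/NP
    [1,3] NP   <
      [1,2] "sent" : NP/S
      [2,3] "song" : NP\(NP/S)
  [3,8] NP\PP   <
    [3,7] PP   >
      [3,5] PP/S   <
        [3,4] "the" : S
        [4,5] "no" : (PP/S)\S
      [5,7] S   <
        [5,6] "some" : NP
        [6,7] "built" : S\NP
    [7,8] "heard" : (NP\PP)\PP

YES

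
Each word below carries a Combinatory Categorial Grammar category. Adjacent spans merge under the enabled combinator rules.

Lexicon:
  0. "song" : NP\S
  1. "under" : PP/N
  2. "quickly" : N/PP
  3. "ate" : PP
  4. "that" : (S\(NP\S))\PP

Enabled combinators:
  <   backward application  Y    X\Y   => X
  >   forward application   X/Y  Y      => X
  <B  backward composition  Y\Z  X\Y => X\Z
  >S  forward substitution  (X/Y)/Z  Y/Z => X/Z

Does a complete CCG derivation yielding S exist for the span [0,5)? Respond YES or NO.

YES

[0,5] S   <
  [0,1] "song" : NP\S
  [1,5] S\(NP\S)   <
    [1,4] PP   >
      [1,2] "under" : PP/N
      [2,4] N   >
        [2,3] "quickly" : N/PP
        [3,4] "ate" : PP
    [4,5] "that" : (S\(NP\S))\PP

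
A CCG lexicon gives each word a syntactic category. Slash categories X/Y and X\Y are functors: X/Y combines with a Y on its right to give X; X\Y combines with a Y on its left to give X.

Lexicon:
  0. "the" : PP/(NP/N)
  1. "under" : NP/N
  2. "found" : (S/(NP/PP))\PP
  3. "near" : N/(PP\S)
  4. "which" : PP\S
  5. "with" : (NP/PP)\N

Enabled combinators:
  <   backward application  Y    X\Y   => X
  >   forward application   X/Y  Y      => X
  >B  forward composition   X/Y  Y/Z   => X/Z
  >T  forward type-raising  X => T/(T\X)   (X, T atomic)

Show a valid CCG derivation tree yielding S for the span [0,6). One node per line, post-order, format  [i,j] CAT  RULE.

[0,6] S   >
  [0,3] S/(NP/PP)   <
    [0,2] PP   >
      [0,1] "the" : PP/(NP/N)
      [1,2] "under" : NP/N
    [2,3] "found" : (S/(NP/PP))\PP
  [3,6] NP/PP   <
    [3,5] N   >
      [3,4] "near" : N/(PP\S)
      [4,5] "which" : PP\S
    [5,6] "with" : (NP/PP)\N

[0,1] PP/(NP/N)  lex  "the"
[1,2] NP/N  lex  "under"
[0,2] PP  >  k=1
[2,3] (S/(NP/PP))\PP  lex  "found"
[0,3] S/(NP/PP)  <  k=2
[3,4] N/(PP\S)  lex  "near"
[4,5] PP\S  lex  "which"
[3,5] N  >  k=4
[5,6] (NP/PP)\N  lex  "with"
[3,6] NP/PP  <  k=5
[0,6] S  >  k=3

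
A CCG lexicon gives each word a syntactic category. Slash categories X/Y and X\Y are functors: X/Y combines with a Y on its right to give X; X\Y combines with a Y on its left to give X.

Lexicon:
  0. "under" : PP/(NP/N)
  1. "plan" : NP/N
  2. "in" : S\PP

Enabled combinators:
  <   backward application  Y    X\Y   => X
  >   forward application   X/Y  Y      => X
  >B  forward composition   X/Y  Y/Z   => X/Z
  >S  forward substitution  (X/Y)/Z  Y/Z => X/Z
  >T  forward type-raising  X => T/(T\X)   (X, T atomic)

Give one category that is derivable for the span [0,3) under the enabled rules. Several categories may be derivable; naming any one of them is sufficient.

[0,3] S   <
  [0,2] PP   >
    [0,1] "under" : PP/(NP/N)
    [1,2] "plan" : NP/N
  [2,3] "in" : S\PP

S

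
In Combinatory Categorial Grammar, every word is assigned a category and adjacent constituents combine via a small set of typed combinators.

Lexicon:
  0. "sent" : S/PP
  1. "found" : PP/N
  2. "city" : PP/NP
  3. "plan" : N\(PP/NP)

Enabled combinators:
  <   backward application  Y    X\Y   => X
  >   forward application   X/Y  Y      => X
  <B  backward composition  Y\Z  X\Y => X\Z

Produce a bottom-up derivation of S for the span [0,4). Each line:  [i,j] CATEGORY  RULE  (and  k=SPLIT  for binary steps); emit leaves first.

[0,4] S   >
  [0,1] "sent" : S/PP
  [1,4] PP   >
    [1,2] "found" : PP/N
    [2,4] N   <
      [2,3] "city" : PP/NP
      [3,4] "plan" : N\(PP/NP)

[0,1] S/PP  lex  "sent"
[1,2] PP/N  lex  "found"
[2,3] PP/NP  lex  "city"
[3,4] N\(PP/NP)  lex  "plan"
[2,4] N  <  k=3
[1,4] PP  >  k=2
[0,4] S  >  k=1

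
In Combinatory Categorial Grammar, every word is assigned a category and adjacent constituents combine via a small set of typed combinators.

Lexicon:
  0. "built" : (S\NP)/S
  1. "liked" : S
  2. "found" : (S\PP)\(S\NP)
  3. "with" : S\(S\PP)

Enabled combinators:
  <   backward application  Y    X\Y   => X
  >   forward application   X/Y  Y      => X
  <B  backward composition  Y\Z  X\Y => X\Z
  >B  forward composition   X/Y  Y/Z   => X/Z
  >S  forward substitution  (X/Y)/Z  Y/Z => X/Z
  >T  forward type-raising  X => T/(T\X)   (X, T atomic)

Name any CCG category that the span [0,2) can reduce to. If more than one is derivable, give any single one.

S\NP

[0,4] S   <
  [0,3] S\PP   <
    [0,2] S\NP   >
      [0,1] "built" : (S\NP)/S
      [1,2] "liked" : S
    [2,3] "found" : (S\PP)\(S\NP)
  [3,4] "with" : S\(S\PP)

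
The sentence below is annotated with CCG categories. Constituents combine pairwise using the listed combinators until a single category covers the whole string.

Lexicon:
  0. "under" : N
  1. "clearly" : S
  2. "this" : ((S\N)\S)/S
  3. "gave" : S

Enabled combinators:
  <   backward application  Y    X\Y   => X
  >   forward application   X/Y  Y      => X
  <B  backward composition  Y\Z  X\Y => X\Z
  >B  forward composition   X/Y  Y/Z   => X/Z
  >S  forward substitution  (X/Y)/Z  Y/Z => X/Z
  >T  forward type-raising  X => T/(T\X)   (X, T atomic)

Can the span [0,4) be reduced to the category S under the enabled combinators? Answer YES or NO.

YES

[0,4] S   >
  [0,1] S/(S\N)   >T
    [0,1] "under" : N
  [1,4] S\N   <
    [1,2] "clearly" : S
    [2,4] (S\N)\S   >
      [2,3] "this" : ((S\N)\S)/S
      [3,4] "gave" : S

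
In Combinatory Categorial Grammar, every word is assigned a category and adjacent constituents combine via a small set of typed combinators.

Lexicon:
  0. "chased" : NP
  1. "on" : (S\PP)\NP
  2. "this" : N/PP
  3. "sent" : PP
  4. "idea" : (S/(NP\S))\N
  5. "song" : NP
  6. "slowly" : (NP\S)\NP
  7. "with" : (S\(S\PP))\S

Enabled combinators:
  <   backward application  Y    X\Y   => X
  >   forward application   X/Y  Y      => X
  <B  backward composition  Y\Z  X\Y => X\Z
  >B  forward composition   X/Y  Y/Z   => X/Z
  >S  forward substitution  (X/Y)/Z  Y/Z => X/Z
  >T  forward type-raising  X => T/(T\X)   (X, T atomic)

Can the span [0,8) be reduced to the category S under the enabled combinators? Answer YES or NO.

YES

[0,8] S   <
  [0,2] S\PP   <
    [0,1] "chased" : NP
    [1,2] "on" : (S\PP)\NP
  [2,8] S\(S\PP)   <
    [2,7] S   >
      [2,5] S/(NP\S)   <
        [2,4] N   >
          [2,3] "this" : N/PP
          [3,4] "sent" : PP
        [4,5] "idea" : (S/(NP\S))\N
      [5,7] NP\S   <
        [5,6] "song" : NP
        [6,7] "slowly" : (NP\S)\NP
    [7,8] "with" : (S\(S\PP))\S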